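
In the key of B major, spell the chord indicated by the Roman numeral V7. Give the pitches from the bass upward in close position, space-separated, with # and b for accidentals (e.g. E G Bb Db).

F# A# C# E

The numeral's case and figure indicate a dominant seventh chord. In B major its root, scale degree 5, is F#.
Stacking thirds from F# gives F#-A#-C#-E.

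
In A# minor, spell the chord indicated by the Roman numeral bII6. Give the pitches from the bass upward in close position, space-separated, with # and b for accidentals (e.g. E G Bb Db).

Scale degree 2 in A# minor is B#; lowering it a half step gives B. bII6 is the Neapolitan sixth — a major triad on the lowered second degree, here in its customary first inversion.
So the chord is B-D#-F#.
With the 6 figure the chord is in first inversion; from the bass D# upward in close position it reads D#-F#-B.

D# F# B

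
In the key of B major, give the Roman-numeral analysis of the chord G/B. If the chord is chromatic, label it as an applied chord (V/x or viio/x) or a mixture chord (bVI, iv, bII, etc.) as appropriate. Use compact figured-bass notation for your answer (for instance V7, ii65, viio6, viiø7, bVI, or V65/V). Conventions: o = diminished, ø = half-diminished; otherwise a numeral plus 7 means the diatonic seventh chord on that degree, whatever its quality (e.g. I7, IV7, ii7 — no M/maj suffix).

The pitches G-B-D form a major triad rooted on G.
G is the lowered sixth degree of B major (diatonic 6 would be G#). This is a major triad on the lowered sixth degree, borrowed from the parallel minor.
With B in the bass the chord is in first inversion, so the figured bass is 6.

bVI6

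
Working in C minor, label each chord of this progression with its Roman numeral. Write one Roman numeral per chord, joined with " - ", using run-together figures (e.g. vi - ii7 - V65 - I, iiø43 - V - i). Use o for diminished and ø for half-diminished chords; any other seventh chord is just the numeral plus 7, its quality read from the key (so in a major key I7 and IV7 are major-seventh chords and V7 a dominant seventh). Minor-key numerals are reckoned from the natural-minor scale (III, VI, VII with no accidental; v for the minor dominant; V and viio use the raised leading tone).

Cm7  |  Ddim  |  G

Cm7: minor seventh chord on C = scale degree 1 → i7.
Ddim: root D is the supertonic; diminished triad there is iio.
G: major triad on G = scale degree 5 → V.

i7 - iio - V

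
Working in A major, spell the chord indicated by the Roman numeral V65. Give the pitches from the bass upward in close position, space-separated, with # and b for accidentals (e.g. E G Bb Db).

The numeral's case and figure indicate a dominant seventh chord. In A major its root, the fifth degree, is E.
Stacking thirds from E gives E-G#-B-D.
With the 65 figure the chord is in first inversion; from the bass G# upward in close position it reads G#-B-D-E.

G# B D E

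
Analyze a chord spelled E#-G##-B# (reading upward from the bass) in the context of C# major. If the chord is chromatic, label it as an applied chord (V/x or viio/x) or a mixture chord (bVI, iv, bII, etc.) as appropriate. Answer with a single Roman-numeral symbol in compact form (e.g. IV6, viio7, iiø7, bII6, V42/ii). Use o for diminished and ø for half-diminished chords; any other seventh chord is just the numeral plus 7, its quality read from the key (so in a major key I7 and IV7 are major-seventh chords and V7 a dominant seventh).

Stacked in thirds the chord is E#-G##-B#: a major triad on E#.
E# is not a diatonic chord root with this quality in C# major, but it lies a perfect fifth above A# (vi), so the chord functions as an applied dominant of vi.

V/vi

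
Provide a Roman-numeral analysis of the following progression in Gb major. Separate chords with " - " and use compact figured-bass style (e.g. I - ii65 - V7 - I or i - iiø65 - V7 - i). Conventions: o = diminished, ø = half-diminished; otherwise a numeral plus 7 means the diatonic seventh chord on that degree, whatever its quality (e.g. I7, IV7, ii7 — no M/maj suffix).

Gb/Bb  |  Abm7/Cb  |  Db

I6 - ii65 - V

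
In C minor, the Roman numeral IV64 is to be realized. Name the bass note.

C

IV in C minor has root F; the chord is F-A-C.
The figure 64 means second inversion — the fifth is in the bass.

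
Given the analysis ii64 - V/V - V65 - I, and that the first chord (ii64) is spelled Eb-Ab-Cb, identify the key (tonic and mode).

Gb major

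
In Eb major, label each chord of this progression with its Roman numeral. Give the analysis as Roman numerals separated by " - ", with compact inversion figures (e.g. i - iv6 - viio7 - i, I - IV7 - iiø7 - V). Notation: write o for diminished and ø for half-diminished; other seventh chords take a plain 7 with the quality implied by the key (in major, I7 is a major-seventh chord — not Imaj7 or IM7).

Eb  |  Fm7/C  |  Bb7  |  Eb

I - ii43 - V7 - I

Eb has root Eb, degree 1 in Eb major, so I.
Fm7/C: minor seventh chord on F = scale degree 2 → ii43.
Bb7: root Bb is the dominant; dominant seventh chord there is V7.
Eb has root Eb, degree 1 in Eb major, so I.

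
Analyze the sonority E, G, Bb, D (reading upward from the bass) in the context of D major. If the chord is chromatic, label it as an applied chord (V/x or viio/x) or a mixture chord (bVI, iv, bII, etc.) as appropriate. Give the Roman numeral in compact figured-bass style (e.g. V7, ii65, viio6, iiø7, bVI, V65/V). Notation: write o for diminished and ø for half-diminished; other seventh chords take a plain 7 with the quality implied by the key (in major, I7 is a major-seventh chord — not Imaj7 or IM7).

iiø7

Stacked in thirds the chord is E-G-Bb-D: a half-diminished seventh chord on E.
E is the second degree of D major. This is the half-diminished supertonic seventh, borrowed from the parallel minor.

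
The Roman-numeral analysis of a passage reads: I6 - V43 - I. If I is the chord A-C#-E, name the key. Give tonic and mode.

A major

The anchor chord is a major triad on A, labeled I.
If A is scale degree 1 and the mode makes that degree carry a major triad, the tonic is A and the mode is major.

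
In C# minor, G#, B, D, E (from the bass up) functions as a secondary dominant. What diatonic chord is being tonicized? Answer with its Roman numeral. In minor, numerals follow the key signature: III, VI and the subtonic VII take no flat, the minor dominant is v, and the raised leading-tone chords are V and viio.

VI

The chord is a dominant seventh chord on E.
A dominant resolves down a perfect fifth: E → A. In C# minor, A is scale degree 6, i.e. VI.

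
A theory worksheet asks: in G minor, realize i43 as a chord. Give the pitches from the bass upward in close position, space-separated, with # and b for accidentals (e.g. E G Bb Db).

D F G Bb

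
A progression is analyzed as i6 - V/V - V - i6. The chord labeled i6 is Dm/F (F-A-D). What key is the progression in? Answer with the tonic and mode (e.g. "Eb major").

The chord Dm/F is a minor triad rooted on D; its label is i6.
If D is scale degree 1 and the mode makes that degree carry a minor triad, the tonic is D and the mode is minor.

D minor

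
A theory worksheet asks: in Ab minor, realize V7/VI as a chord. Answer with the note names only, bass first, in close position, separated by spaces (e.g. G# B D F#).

Cb Eb Gb Bbb

The slash means an applied dominant: we want the dominant of VI. In Ab minor, VI is Fb major, and its dominant is built on Cb.
Building a dominant seventh chord on Cb gives Cb-Eb-Gb-Bbb.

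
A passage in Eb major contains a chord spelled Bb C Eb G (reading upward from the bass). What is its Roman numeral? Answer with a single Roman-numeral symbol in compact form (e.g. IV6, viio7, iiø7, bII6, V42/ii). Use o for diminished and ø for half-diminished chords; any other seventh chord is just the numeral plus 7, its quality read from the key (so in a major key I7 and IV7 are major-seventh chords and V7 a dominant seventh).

The pitches C-Eb-G-Bb form a minor seventh chord rooted on C.
C is scale degree 6 in Eb major, and a minor seventh chord on that degree is written vi7.
With Bb in the bass the chord is in third inversion, so the figured bass is 42.

vi42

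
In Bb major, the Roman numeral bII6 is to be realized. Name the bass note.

Eb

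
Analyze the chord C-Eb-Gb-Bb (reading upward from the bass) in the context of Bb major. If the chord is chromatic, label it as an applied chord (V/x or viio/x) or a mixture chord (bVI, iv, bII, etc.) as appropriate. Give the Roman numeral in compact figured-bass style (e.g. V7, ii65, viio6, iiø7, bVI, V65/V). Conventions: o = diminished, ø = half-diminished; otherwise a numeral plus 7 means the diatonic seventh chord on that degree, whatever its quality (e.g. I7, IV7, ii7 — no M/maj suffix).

iiø7

The pitches C-Eb-Gb-Bb form a half-diminished seventh chord rooted on C.
C is the second degree of Bb major. This is the half-diminished supertonic seventh, borrowed from the parallel minor.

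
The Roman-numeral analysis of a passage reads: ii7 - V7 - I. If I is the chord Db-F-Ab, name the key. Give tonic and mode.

Db major

The anchor chord is a major triad on Db, labeled I.
If Db is scale degree 1 and the mode makes that degree carry a major triad, the tonic is Db and the mode is major.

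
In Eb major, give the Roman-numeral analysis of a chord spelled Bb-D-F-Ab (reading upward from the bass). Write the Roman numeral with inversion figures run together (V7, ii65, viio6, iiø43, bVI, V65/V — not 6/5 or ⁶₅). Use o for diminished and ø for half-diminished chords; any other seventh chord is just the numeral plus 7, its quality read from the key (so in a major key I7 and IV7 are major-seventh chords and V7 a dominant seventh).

V7

The pitches Bb-D-F-Ab form a dominant seventh chord rooted on Bb.
In Eb major, Bb is the dominant; the diatonic dominant seventh chord there is V7.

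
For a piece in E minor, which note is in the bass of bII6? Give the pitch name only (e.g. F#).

A

bII in E minor has root F; the chord is F-A-C.
The figure 6 means first inversion — the third is in the bass.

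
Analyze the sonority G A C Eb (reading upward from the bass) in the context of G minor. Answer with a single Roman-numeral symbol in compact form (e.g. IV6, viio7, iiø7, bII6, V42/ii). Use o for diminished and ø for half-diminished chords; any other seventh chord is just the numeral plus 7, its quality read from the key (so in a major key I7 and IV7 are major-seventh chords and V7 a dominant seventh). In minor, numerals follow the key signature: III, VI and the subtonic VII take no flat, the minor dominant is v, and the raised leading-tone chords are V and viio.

iiø42

The pitches A-C-Eb-G form a half-diminished seventh chord rooted on A.
In G minor, A is the supertonic; the diatonic half-diminished seventh chord there is iiø7.
With G in the bass the chord is in third inversion, so the figured bass is 42.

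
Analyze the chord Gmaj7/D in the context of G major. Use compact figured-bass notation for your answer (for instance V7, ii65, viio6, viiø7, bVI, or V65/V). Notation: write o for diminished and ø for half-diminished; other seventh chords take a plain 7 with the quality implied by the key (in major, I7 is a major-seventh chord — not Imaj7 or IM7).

Stacked in thirds the chord is G-B-D-F#: a major seventh chord on G.
G is scale degree 1 in G major, and a major seventh chord on that degree is written I7.
With D in the bass the chord is in second inversion, so the figured bass is 43.

I43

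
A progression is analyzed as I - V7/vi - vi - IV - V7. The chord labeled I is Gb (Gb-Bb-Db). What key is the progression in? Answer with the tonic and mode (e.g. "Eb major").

Gb major

The chord Gb is a major triad rooted on Gb; its label is I.
If Gb is scale degree 1 and the mode makes that degree carry a major triad, the tonic is Gb and the mode is major.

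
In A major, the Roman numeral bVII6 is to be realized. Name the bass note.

B

bVII in A major has root G; the chord is G-B-D.
The figure 6 means first inversion — the third is in the bass.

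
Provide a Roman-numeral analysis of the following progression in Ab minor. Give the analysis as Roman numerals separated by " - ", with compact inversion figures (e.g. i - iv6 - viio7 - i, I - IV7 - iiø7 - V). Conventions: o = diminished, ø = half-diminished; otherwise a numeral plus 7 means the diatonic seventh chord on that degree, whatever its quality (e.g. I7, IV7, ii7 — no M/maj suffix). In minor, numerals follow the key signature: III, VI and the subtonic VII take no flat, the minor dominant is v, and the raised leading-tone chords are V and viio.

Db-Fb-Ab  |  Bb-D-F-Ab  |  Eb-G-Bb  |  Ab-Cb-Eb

iv - V7/V - V - i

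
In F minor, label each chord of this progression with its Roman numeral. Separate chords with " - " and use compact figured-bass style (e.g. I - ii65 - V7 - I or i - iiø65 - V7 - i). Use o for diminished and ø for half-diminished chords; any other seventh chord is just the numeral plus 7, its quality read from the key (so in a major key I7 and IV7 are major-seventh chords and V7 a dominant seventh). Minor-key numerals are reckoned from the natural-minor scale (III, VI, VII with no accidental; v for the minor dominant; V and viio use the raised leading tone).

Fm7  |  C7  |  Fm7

Fm7: minor seventh chord on F = scale degree 1 → i7.
C7 has root C, degree 5 in F minor, so V7.
Fm7: minor seventh chord on F = scale degree 1 → i7.

i7 - V7 - i7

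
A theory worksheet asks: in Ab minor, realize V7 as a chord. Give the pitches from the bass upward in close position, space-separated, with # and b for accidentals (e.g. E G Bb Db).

In Ab minor, the fifth degree is Eb. The dominant is major (leading tone raised), so V is a dominant seventh chord.
Stacking thirds from Eb gives Eb-G-Bb-Db.

Eb G Bb Db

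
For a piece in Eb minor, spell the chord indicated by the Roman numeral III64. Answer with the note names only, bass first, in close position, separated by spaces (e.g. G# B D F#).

In Eb minor, the third degree is Gb, and the diatonic chord built there is a major triad.
That chord is spelled Gb-Bb-Db.
With the 64 figure the chord is in second inversion; from the bass Db upward in close position it reads Db-Gb-Bb.

Db Gb Bb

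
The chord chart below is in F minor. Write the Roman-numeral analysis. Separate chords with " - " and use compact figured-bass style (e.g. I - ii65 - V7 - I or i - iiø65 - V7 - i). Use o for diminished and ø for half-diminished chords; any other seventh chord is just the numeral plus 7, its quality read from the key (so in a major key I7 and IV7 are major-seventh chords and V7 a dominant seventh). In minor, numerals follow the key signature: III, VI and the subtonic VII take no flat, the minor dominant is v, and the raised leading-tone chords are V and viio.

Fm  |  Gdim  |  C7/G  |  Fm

i - iio - V43 - i

Fm: root F is the tonic; minor triad there is i.
Gdim: root G is the supertonic; diminished triad there is iio.
C7/G: dominant seventh chord on C = scale degree 5 → V43.
Fm: minor triad on F = scale degree 1 → i.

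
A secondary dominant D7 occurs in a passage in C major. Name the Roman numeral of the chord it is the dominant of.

V

The chord is a dominant seventh chord on D.
A dominant resolves down a perfect fifth: D → G. In C major, G is scale degree 5, i.e. V.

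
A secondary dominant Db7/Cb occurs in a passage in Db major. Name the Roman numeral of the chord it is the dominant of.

The chord is a dominant seventh chord on Db.
A dominant resolves down a perfect fifth: Db → Gb. In Db major, Gb is scale degree 4, i.e. IV.

IV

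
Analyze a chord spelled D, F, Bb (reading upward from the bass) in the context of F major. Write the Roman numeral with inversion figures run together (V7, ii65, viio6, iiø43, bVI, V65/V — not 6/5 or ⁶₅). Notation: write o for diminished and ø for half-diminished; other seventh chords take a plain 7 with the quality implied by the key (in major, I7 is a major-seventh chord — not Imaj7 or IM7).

IV6

The pitches Bb-D-F form a major triad rooted on Bb.
In F major, Bb is the subdominant; the diatonic major triad there is IV.
With D in the bass the chord is in first inversion, so the figured bass is 6.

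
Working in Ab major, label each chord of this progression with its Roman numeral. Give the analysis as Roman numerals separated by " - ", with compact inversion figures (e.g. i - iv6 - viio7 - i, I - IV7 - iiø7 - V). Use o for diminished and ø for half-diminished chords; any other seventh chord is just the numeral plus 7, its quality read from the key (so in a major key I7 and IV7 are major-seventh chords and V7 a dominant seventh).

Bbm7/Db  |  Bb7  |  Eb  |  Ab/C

Bbm7/Db: minor seventh chord on Bb = scale degree 2 → ii65.
Bb7: chromatic; Bb is V of V, so V7/V.
Eb has root Eb, degree 5 in Ab major, so V.
Ab/C: root Ab is the tonic; major triad there is I6.

ii65 - V7/V - V - I6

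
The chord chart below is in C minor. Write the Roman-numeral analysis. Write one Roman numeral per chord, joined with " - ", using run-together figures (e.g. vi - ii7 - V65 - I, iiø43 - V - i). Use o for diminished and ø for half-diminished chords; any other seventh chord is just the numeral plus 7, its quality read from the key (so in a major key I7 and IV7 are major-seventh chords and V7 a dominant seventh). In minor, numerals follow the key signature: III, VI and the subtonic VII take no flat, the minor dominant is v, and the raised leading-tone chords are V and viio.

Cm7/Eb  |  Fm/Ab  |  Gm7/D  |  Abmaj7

i65 - iv6 - v43 - VI7

Cm7/Eb: minor seventh chord on C = scale degree 1 → i65.
Fm/Ab: root F is the subdominant; minor triad there is iv6.
Gm7/D: root G is the dominant; minor seventh chord there is v43.
Abmaj7 has root Ab, degree 6 in C minor, so VI7.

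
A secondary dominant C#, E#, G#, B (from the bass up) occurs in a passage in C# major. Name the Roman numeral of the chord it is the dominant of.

IV

The chord is a dominant seventh chord on C#.
A dominant resolves down a perfect fifth: C# → F#. In C# major, F# is scale degree 4, i.e. IV.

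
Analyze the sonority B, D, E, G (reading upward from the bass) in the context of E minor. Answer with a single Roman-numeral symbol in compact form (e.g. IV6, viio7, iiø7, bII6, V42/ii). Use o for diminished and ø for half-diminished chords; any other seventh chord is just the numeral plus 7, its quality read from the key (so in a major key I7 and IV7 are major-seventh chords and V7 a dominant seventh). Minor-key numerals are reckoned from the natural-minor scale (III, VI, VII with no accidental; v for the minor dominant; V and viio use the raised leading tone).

i43

Stacked in thirds the chord is E-G-B-D: a minor seventh chord on E.
E is scale degree 1 in E minor, and a minor seventh chord on that degree is written i7.
With B in the bass the chord is in second inversion, so the figured bass is 43.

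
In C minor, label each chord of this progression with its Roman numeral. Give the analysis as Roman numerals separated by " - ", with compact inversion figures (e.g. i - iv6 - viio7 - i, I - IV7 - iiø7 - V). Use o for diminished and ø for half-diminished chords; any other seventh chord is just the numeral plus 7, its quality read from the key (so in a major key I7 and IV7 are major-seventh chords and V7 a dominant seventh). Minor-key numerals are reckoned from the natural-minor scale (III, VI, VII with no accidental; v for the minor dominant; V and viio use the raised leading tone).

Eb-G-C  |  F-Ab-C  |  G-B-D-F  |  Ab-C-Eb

i6 - iv - V7 - VI

Eb-G-C: minor triad on C = scale degree 1 → i6.
F-Ab-C has root F, degree 4 in C minor, so iv.
G-B-D-F has root G, degree 5 in C minor, so V7.
Ab-C-Eb: root Ab is the submediant; major triad there is VI.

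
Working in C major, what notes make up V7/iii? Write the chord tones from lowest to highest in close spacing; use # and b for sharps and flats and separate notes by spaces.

B D# F# A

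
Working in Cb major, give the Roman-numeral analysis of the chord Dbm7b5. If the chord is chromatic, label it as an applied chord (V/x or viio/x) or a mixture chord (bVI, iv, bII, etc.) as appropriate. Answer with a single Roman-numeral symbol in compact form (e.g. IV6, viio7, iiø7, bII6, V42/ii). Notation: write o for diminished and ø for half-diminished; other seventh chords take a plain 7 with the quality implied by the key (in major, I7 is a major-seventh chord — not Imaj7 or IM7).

iiø7

Stacked in thirds the chord is Db-Fb-Abb-Cb: a half-diminished seventh chord on Db.
Db is the second degree of Cb major. This is the half-diminished supertonic seventh, borrowed from the parallel minor.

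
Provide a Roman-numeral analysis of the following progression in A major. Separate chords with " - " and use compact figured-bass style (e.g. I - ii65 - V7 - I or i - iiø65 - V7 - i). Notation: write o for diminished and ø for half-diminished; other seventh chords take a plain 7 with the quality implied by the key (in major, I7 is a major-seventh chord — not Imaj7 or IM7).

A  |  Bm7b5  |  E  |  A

I - iiø7 - V - I

A: root A is the tonic; major triad there is I.
Bm7b5: B with this quality isn't in the key; it's iiø7, borrowed from the parallel minor.
E has root E, degree 5 in A major, so V.
A has root A, degree 1 in A major, so I.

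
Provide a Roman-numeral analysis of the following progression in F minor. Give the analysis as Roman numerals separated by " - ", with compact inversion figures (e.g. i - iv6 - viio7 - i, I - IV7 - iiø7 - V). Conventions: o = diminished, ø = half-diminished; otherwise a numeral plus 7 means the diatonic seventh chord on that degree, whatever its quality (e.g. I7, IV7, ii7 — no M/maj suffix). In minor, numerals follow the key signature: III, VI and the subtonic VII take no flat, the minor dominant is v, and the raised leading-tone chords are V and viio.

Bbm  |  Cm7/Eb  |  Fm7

Bbm has root Bb, degree 4 in F minor, so iv.
Cm7/Eb has root C, degree 5 in F minor, so v65.
Fm7 has root F, degree 1 in F minor, so i7.

iv - v65 - i7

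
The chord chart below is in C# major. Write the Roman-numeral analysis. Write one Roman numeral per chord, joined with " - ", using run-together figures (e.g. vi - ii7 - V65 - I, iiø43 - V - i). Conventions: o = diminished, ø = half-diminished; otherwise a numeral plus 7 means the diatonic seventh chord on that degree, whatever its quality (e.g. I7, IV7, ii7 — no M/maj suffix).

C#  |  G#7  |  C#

I - V7 - I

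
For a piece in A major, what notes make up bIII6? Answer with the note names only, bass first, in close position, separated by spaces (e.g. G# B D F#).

E G C

Scale degree 3 in A major is C#; lowering it a half step gives C. bIII6 is a major triad on the lowered third degree, borrowed from the parallel minor.
So the chord is C-E-G, a major triad.
The figured bass 6 indicates first inversion, placing the third (E) in the bass: E-G-C.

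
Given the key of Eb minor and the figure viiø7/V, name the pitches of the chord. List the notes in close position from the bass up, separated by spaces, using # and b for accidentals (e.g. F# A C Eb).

A C Eb G

The slash marks an applied leading-tone chord: viio of V. In Eb minor, V is Bb, so the leading tone to it is A, a half step below.
Building a half-diminished seventh chord on A gives A-C-Eb-G.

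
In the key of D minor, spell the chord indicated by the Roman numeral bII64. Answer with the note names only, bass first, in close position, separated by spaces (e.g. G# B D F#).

Bb Eb G

Scale degree 2 in D minor is E; lowering it a half step gives Eb. bII64 is the Neapolitan chord — a major triad on the lowered second degree.
So the chord is Eb-G-Bb, a major triad.
The figured bass 64 indicates second inversion, placing the fifth (Bb) in the bass: Bb-Eb-G.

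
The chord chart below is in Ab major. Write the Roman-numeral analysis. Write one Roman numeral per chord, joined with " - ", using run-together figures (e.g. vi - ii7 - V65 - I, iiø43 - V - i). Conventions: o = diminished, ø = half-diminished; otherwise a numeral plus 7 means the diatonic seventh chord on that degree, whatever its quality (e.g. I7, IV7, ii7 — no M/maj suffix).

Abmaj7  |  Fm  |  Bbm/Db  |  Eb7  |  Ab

Abmaj7: major seventh chord on Ab = scale degree 1 → I7.
Fm has root F, degree 6 in Ab major, so vi.
Bbm/Db: root Bb is the supertonic; minor triad there is ii6.
Eb7: root Eb is the dominant; dominant seventh chord there is V7.
Ab has root Ab, degree 1 in Ab major, so I.

I7 - vi - ii6 - V7 - I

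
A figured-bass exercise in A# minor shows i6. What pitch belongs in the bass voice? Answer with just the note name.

C#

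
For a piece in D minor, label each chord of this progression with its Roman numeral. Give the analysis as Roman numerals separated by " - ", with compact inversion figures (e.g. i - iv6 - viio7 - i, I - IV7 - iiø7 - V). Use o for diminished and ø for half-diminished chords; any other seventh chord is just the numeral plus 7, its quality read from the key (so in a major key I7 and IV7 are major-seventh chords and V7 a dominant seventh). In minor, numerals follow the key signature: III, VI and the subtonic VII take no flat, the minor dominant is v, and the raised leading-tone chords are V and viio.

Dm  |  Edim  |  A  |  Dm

i - iio - V - i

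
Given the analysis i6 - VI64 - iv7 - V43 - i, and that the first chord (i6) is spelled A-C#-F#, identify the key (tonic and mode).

i6 is given as A-C#-F# — a minor triad with root F#.
If F# is scale degree 1 and the mode makes that degree carry a minor triad, the tonic is F# and the mode is minor.

F# minor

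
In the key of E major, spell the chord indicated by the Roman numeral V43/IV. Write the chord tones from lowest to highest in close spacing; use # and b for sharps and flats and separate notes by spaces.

The slash means an applied dominant: we want the dominant of IV. In E major, IV is A major, and its dominant is built on E.
Building a dominant seventh chord on E gives E-G#-B-D.
The figured bass 43 indicates second inversion, placing the fifth (B) in the bass: B-D-E-G#.

B D E G#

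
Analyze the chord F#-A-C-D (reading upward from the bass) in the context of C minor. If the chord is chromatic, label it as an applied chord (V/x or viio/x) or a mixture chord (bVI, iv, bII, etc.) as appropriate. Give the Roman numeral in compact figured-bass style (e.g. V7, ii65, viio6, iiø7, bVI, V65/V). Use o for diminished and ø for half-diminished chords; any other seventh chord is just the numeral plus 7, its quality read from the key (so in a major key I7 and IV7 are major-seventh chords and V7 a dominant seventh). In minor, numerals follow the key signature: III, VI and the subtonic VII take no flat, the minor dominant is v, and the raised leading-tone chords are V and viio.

V65/V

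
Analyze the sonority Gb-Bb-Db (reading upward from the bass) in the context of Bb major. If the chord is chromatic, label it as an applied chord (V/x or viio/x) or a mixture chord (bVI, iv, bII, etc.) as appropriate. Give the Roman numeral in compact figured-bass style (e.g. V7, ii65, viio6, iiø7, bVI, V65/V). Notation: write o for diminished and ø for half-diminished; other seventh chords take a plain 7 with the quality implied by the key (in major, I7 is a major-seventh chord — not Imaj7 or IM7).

bVI

The pitches Gb-Bb-Db form a major triad rooted on Gb.
Gb is the lowered sixth degree of Bb major (diatonic 6 would be G). This is a major triad on the lowered sixth degree, borrowed from the parallel minor.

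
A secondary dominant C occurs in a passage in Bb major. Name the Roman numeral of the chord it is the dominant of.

The chord is a major triad on C.
A dominant resolves down a perfect fifth: C → F. In Bb major, F is scale degree 5, i.e. V.

V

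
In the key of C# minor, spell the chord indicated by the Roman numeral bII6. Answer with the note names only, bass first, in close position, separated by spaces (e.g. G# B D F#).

F# A D

Scale degree 2 in C# minor is D#; lowering it a half step gives D. bII6 is the Neapolitan sixth — a major triad on the lowered second degree, here in its customary first inversion.
So the chord is D-F#-A.
The figured bass 6 indicates first inversion, placing the third (F#) in the bass: F#-A-D.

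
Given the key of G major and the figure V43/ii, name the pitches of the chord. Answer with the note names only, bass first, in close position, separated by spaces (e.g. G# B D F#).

B D E G#

The slash means an applied dominant: we want the dominant of ii. In G major, ii is A minor, and its dominant is built on E.
Building a dominant seventh chord on E gives E-G#-B-D.
With the 43 figure the chord is in second inversion; from the bass B upward in close position it reads B-D-E-G#.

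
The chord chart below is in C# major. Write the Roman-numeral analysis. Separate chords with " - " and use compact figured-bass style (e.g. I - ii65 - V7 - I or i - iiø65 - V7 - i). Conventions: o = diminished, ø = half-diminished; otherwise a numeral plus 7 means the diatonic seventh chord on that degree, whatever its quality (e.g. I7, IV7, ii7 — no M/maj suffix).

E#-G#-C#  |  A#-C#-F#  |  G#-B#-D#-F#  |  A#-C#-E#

I6 - IV6 - V7 - vi

E#-G#-C#: major triad on C# = scale degree 1 → I6.
A#-C#-F#: major triad on F# = scale degree 4 → IV6.
G#-B#-D#-F#: dominant seventh chord on G# = scale degree 5 → V7.
A#-C#-E#: minor triad on A# = scale degree 6 → vi.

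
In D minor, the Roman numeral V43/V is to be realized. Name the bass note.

B

The applied chord V43/V is rooted on E: E-G#-B-D.
The figure 43 means second inversion — the fifth is in the bass.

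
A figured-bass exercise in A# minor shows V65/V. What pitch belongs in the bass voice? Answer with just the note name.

The applied chord V65/V is rooted on B#: B#-D##-F##-A#.
The figure 65 means first inversion — the third is in the bass.

D##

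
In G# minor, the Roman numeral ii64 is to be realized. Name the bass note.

E#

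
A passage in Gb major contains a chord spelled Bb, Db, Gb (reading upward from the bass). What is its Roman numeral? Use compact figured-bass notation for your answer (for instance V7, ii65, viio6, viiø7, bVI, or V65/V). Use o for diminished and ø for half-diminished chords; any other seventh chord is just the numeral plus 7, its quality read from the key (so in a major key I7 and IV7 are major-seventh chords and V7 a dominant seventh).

The pitches Gb-Bb-Db form a major triad rooted on Gb.
In Gb major, Gb is the tonic; the diatonic major triad there is I.
With Bb in the bass the chord is in first inversion, so the figured bass is 6.

I6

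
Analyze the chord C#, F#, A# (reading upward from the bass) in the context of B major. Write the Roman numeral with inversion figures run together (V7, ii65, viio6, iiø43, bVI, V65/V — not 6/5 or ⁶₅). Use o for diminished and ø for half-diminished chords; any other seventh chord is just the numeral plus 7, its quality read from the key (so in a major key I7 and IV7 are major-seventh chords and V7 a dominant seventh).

V64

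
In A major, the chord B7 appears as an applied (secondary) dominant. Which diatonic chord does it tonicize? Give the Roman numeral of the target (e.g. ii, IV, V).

V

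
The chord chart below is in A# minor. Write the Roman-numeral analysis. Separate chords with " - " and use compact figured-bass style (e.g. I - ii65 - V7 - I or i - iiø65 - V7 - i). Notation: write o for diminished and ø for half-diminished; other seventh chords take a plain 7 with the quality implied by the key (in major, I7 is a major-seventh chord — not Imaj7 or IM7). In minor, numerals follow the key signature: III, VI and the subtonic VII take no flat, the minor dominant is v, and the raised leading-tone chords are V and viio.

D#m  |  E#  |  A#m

D#m has root D#, degree 4 in A# minor, so iv.
E# has root E#, degree 5 in A# minor, so V.
A#m has root A#, degree 1 in A# minor, so i.

iv - V - i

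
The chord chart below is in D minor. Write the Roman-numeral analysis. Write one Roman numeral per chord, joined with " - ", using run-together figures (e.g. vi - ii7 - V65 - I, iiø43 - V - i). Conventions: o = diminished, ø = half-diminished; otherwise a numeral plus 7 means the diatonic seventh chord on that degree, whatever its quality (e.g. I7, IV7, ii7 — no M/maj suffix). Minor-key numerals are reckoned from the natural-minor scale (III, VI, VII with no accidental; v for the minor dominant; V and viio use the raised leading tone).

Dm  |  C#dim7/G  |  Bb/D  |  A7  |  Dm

i - viio43 - VI6 - V7 - i

Dm: root D is the tonic; minor triad there is i.
C#dim7/G: root C# is the leading tone; fully diminished seventh chord there is viio43.
Bb/D: root Bb is the submediant; major triad there is VI6.
A7: dominant seventh chord on A = scale degree 5 → V7.
Dm: minor triad on D = scale degree 1 → i.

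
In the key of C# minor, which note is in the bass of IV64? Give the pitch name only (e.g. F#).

IV in C# minor has root F#; the chord is F#-A#-C#.
The figure 64 means second inversion — the fifth is in the bass.

C#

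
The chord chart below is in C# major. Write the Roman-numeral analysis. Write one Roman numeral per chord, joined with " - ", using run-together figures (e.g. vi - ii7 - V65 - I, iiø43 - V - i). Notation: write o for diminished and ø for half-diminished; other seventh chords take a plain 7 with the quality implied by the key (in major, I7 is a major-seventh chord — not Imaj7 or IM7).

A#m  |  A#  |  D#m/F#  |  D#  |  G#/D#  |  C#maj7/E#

A#m: minor triad on A# = scale degree 6 → vi.
A# is the secondary dominant of ii (major triad on A#): V/ii.
D#m/F#: root D# is the supertonic; minor triad there is ii6.
D#: a major triad on D#, the applied dominant of V → V/V.
G#/D# has root G#, degree 5 in C# major, so V64.
C#maj7/E#: root C# is the tonic; major seventh chord there is I65.

vi - V/ii - ii6 - V/V - V64 - I65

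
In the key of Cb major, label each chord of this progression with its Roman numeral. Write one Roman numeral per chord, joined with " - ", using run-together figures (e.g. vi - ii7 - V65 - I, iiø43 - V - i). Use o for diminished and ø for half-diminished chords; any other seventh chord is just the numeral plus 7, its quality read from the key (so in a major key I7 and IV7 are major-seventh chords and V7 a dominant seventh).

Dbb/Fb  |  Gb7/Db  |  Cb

bII6 - V43 - I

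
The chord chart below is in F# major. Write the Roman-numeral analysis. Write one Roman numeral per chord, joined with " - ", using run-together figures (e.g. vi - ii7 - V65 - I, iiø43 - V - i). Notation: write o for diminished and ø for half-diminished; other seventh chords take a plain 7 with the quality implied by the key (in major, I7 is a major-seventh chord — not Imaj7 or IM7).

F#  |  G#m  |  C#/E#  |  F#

F# has root F#, degree 1 in F# major, so I.
G#m: minor triad on G# = scale degree 2 → ii.
C#/E#: major triad on C# = scale degree 5 → V6.
F#: major triad on F# = scale degree 1 → I.

I - ii - V6 - I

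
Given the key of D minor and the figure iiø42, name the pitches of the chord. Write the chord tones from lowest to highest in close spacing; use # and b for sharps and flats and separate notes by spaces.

D E G Bb

In D minor, the second degree is E, and the diatonic chord built there is a half-diminished seventh chord.
Stacking thirds from E gives E-G-Bb-D.
The figured bass 42 indicates third inversion, placing the seventh (D) in the bass: D-E-G-Bb.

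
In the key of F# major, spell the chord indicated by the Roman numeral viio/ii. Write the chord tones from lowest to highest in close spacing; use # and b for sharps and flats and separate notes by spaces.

F## A# C#

The slash marks an applied leading-tone chord: viio of ii. In F# major, ii is G#, so the leading tone to it is F##, a half step below.
Building a diminished triad on F## gives F##-A#-C#.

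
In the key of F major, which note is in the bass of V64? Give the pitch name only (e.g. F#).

G

V in F major has root C; the chord is C-E-G.
The figure 64 means second inversion — the fifth is in the bass.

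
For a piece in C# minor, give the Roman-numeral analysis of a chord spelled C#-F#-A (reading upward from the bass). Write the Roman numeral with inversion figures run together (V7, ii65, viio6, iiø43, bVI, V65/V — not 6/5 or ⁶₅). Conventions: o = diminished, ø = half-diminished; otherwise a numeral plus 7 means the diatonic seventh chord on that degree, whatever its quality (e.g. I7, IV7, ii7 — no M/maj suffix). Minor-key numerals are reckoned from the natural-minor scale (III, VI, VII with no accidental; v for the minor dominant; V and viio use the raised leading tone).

iv64

Stacked in thirds the chord is F#-A-C#: a minor triad on F#.
F# is scale degree 4 in C# minor, and a minor triad on that degree is written iv.
With C# in the bass the chord is in second inversion, so the figured bass is 64.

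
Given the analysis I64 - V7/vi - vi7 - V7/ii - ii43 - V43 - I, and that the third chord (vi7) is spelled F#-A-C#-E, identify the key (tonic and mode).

A major

The chord F#m7 is a minor seventh chord rooted on F#; its label is vi7.
vi7 on F# implies F# is the submediant; that puts the tonic at A, and the lowercase numeral fits major mode.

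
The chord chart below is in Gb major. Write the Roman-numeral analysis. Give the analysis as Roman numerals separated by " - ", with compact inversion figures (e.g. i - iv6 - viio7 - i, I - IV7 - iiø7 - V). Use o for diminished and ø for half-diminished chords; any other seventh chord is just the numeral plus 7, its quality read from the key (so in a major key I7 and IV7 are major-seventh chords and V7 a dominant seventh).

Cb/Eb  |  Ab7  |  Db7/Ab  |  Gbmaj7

IV6 - V7/V - V43 - I7

Cb/Eb: major triad on Cb = scale degree 4 → IV6.
Ab7 is the secondary dominant of V (dominant seventh chord on Ab): V7/V.
Db7/Ab: root Db is the dominant; dominant seventh chord there is V43.
Gbmaj7: major seventh chord on Gb = scale degree 1 → I7.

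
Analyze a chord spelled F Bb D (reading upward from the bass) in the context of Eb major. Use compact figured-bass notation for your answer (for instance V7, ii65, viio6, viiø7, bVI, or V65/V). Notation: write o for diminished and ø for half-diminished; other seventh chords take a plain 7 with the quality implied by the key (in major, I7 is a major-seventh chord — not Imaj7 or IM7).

V64

Stacked in thirds the chord is Bb-D-F: a major triad on Bb.
Bb is scale degree 5 in Eb major, and a major triad on that degree is written V.
With F in the bass the chord is in second inversion, so the figured bass is 64.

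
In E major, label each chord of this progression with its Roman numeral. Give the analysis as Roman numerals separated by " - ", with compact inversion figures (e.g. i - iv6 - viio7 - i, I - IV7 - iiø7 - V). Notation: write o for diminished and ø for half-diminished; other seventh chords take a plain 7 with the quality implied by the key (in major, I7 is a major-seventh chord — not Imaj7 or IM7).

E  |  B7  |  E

I - V7 - I

E: major triad on E = scale degree 1 → I.
B7: root B is the dominant; dominant seventh chord there is V7.
E: root E is the tonic; major triad there is I.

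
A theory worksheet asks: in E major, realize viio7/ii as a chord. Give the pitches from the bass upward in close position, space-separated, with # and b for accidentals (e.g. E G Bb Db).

E# G# B D

viio7/ii is a secondary leading-tone chord. The target ii is F# in E major; the applied chord is rooted a semitone below, on E#.
Building a fully diminished seventh chord on E# gives E#-G#-B-D.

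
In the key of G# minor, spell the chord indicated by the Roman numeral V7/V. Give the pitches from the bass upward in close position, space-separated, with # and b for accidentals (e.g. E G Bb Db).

V7/V is a secondary dominant — the dominant seventh of V. V in G# minor is D#, so the applied chord's root is A#, a perfect fifth above.
Building a dominant seventh chord on A# gives A#-C##-E#-G#.

A# C## E# G#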